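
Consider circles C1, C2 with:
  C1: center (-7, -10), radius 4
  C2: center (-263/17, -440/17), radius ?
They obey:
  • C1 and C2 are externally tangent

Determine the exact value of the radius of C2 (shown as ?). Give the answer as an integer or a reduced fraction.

1. [ext C1·C2]  r_C2² + 8r_C2 − 308 = 0  ⇒  r_C2 = 14 (r>0 drops 1)

14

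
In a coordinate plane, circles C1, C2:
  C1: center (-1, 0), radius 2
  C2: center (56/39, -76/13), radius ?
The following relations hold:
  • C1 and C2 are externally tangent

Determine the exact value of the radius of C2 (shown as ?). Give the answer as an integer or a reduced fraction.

1. [ext C1·C2]  r_C2² + 4r_C2 − 325/9 = 0  ⇒  r_C2 = 13/3 (r>0 drops 1)

13/3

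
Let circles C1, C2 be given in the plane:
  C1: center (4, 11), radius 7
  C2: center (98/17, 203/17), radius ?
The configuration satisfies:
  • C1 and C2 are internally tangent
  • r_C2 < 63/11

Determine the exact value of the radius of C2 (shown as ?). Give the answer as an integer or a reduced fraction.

1. [int C1,C2]  r_C2² − 14r_C2 + 45 = 0  ⇒  r_C2 = 5 or 9
2. given r_C2 < 63/11: keep 5

5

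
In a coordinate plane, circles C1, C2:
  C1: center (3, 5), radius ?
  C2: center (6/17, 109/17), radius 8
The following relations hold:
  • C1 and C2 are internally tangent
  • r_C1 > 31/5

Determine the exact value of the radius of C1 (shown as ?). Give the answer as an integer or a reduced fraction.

11

1. [int C1,C2]  r_C1² − 16r_C1 + 55 = 0  ⇒  r_C1 = 5 or 11
2. given r_C1 > 31/5: keep 11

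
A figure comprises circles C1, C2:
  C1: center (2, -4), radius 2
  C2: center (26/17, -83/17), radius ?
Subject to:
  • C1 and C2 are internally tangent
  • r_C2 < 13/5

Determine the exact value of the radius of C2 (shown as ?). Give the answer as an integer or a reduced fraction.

1

1. [int C1,C2]  r_C2² − 4r_C2 + 3 = 0  ⇒  r_C2 = 1 or 3
2. given r_C2 < 13/5: keep 1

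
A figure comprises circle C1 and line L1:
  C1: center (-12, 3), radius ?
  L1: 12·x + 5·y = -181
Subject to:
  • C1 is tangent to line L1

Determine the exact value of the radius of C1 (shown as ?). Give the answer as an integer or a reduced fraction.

1. [C1‖L1]  r_C1² − 16 = 0  ⇒  r_C1 = 4 (r>0 drops 1)

4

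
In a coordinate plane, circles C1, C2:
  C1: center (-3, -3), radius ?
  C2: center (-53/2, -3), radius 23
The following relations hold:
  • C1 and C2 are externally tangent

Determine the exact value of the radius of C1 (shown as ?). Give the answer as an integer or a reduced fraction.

1. [ext C1·C2]  r_C1² + 46r_C1 − 93/4 = 0  ⇒  r_C1 = 1/2 (r>0 drops 1)

1/2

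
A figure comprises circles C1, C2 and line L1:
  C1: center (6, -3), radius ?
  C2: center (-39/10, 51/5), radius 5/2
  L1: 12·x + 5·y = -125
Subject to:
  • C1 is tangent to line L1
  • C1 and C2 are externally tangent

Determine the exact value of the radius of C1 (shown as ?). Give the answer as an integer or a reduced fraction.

14

1. [C1‖L1]  r_C1² − 196 = 0  ⇒  r_C1 = 14 (r>0 drops 1)
2. [ext C1·C2]  r_C1² + 5r_C1 − 266 = 0  ⇒  r_C1 = 14 (r>0 drops 1)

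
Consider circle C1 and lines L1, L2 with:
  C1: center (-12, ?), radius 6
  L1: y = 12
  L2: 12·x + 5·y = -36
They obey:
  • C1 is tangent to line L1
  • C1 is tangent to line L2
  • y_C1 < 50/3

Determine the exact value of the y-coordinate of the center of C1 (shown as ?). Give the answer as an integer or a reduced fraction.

6

1. [C1‖L1]  y_C1² − 24y_C1 + 108 = 0  ⇒  y_C1 = 6 or 18
2. [C1‖L2]  y_C1² − (216/5)y_C1 + 1116/5 = 0  ⇒  y_C1 = 6 or 186/5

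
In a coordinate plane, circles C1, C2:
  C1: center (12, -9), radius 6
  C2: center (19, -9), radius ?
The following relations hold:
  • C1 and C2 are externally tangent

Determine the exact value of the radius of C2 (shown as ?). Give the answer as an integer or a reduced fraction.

1. [ext C1·C2]  r_C2² + 12r_C2 − 13 = 0  ⇒  r_C2 = 1 (r>0 drops 1)

1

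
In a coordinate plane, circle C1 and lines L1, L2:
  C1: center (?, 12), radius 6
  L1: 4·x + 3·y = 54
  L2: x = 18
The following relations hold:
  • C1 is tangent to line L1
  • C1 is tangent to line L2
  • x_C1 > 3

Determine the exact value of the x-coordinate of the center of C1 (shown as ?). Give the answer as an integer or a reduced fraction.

12

1. [C1‖L1]  x_C1² − 9x_C1 − 36 = 0  ⇒  x_C1 = -3 or 12
2. [C1‖L2]  x_C1² − 36x_C1 + 288 = 0  ⇒  x_C1 = 12 or 24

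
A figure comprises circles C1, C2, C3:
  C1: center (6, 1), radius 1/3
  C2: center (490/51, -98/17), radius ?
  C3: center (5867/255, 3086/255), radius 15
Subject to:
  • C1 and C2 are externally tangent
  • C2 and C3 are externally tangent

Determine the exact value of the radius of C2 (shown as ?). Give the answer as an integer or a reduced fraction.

1. [ext C1·C2]  r_C2² + (2/3)r_C2 − 176/3 = 0  ⇒  r_C2 = 22/3 (r>0 drops 1)
2. [ext C2·C3]  r_C2² + 30r_C2 − 2464/9 = 0  ⇒  r_C2 = 22/3 (r>0 drops 1)

22/3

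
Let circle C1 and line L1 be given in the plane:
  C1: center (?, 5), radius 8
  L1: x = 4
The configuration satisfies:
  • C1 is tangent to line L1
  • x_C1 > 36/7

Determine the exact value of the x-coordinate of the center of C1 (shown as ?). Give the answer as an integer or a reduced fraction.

1. [C1‖L1]  x_C1² − 8x_C1 − 48 = 0  ⇒  x_C1 = -4 or 12
2. given x_C1 > 36/7: keep 12

12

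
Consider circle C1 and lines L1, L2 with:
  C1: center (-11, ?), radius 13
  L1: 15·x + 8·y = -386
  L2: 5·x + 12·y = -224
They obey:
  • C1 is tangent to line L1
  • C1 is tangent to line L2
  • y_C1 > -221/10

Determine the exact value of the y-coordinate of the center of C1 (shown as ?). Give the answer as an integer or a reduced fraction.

1. [C1‖L1]  y_C1² + (221/4)y_C1 = 0  ⇒  y_C1 = -221/4 or 0
2. [C1‖L2]  y_C1² + (169/6)y_C1 = 0  ⇒  y_C1 = -169/6 or 0

0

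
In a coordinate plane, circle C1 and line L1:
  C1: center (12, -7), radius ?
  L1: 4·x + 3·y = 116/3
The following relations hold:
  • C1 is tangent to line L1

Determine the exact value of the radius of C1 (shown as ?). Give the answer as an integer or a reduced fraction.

7/3

1. [C1‖L1]  r_C1² − 49/9 = 0  ⇒  r_C1 = 7/3 (r>0 drops 1)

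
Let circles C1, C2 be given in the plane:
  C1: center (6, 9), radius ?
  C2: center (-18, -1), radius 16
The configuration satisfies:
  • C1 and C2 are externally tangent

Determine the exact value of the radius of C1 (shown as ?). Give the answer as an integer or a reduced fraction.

1. [ext C1·C2]  r_C1² + 32r_C1 − 420 = 0  ⇒  r_C1 = 10 (r>0 drops 1)

10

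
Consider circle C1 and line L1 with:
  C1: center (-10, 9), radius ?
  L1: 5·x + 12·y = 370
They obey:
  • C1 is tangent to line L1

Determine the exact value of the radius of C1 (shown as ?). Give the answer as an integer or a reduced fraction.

24

1. [C1‖L1]  r_C1² − 576 = 0  ⇒  r_C1 = 24 (r>0 drops 1)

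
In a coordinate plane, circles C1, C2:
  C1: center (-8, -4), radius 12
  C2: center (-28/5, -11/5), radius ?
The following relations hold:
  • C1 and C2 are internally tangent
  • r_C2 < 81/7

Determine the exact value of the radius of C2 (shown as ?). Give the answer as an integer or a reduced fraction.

9

1. [int C1,C2]  r_C2² − 24r_C2 + 135 = 0  ⇒  r_C2 = 9 or 15
2. given r_C2 < 81/7: keep 9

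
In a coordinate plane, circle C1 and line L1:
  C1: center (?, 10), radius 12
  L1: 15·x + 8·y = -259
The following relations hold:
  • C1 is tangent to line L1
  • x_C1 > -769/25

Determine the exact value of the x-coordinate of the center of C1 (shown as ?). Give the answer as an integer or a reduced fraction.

-9

1. [C1‖L1]  x_C1² + (226/5)x_C1 + 1629/5 = 0  ⇒  x_C1 = -181/5 or -9
2. given x_C1 > -769/25: keep -9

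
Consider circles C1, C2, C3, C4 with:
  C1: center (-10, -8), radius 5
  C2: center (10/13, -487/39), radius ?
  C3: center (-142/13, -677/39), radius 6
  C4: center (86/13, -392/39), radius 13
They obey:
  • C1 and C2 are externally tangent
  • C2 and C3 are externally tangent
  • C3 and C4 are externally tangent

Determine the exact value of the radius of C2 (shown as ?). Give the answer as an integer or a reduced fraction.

20/3

1. [ext C1·C2]  r_C2² + 10r_C2 − 1000/9 = 0  ⇒  r_C2 = 20/3 (r>0 drops 1)
2. [ext C2·C3]  r_C2² + 12r_C2 − 1120/9 = 0  ⇒  r_C2 = 20/3 (r>0 drops 1)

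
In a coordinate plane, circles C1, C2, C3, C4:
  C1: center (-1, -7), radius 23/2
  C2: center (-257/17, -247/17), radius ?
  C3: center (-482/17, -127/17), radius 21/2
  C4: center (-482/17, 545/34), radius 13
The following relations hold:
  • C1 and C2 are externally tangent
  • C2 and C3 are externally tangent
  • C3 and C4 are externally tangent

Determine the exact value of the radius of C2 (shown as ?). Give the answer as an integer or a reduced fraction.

1. [ext C1·C2]  r_C2² + 23r_C2 − 495/4 = 0  ⇒  r_C2 = 9/2 (r>0 drops 1)
2. [ext C2·C3]  r_C2² + 21r_C2 − 459/4 = 0  ⇒  r_C2 = 9/2 (r>0 drops 1)

9/2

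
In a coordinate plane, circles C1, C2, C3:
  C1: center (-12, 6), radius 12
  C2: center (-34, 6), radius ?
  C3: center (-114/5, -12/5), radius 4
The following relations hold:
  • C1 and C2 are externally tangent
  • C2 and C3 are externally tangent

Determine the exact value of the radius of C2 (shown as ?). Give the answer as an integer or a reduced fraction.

1. [ext C1·C2]  r_C2² + 24r_C2 − 340 = 0  ⇒  r_C2 = 10 (r>0 drops 1)
2. [ext C2·C3]  r_C2² + 8r_C2 − 180 = 0  ⇒  r_C2 = 10 (r>0 drops 1)

10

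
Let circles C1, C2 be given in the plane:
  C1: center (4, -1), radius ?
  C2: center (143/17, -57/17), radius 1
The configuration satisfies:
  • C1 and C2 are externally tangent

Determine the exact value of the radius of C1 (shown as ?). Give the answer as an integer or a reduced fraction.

1. [ext C1·C2]  r_C1² + 2r_C1 − 24 = 0  ⇒  r_C1 = 4 (r>0 drops 1)

4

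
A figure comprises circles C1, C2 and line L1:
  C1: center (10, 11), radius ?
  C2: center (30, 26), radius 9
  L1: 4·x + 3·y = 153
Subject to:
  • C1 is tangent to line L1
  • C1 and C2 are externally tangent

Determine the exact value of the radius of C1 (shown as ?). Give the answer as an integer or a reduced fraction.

1. [C1‖L1]  r_C1² − 256 = 0  ⇒  r_C1 = 16 (r>0 drops 1)
2. [ext C1·C2]  r_C1² + 18r_C1 − 544 = 0  ⇒  r_C1 = 16 (r>0 drops 1)

16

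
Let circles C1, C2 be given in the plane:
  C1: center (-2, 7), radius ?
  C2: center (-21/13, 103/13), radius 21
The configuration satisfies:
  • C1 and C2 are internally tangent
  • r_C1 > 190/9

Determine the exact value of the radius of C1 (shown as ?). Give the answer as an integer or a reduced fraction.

22

1. [int C1,C2]  r_C1² − 42r_C1 + 440 = 0  ⇒  r_C1 = 20 or 22
2. given r_C1 > 190/9: keep 22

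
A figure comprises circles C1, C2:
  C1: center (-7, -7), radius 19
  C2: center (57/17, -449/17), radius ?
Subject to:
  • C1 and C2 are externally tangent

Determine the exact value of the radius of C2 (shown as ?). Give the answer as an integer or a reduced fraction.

1. [ext C1·C2]  r_C2² + 38r_C2 − 123 = 0  ⇒  r_C2 = 3 (r>0 drops 1)

3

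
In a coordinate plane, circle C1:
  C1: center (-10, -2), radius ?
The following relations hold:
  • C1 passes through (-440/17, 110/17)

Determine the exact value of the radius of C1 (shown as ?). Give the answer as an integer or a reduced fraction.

18

1. [C1∋P]  r_C1² − 324 = 0  ⇒  r_C1 = 18 (r>0 drops 1)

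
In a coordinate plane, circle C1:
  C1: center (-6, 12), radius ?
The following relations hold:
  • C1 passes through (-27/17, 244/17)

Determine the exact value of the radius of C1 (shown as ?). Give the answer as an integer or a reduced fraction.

1. [C1∋P]  r_C1² − 25 = 0  ⇒  r_C1 = 5 (r>0 drops 1)

5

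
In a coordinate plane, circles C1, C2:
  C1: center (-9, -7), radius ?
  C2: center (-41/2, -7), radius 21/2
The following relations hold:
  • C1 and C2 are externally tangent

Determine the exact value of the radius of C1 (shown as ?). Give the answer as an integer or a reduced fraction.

1

1. [ext C1·C2]  r_C1² + 21r_C1 − 22 = 0  ⇒  r_C1 = 1 (r>0 drops 1)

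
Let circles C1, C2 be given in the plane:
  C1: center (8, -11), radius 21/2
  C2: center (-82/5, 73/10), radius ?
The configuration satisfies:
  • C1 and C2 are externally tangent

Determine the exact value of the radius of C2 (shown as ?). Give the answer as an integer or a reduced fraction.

20

1. [ext C1·C2]  r_C2² + 21r_C2 − 820 = 0  ⇒  r_C2 = 20 (r>0 drops 1)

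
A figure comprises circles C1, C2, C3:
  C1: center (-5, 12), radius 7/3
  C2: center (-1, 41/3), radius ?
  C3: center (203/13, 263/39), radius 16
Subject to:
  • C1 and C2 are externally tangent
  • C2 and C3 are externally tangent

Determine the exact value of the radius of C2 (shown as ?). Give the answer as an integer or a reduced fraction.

1. [ext C1·C2]  r_C2² + (14/3)r_C2 − 40/3 = 0  ⇒  r_C2 = 2 (r>0 drops 1)
2. [ext C2·C3]  r_C2² + 32r_C2 − 68 = 0  ⇒  r_C2 = 2 (r>0 drops 1)

2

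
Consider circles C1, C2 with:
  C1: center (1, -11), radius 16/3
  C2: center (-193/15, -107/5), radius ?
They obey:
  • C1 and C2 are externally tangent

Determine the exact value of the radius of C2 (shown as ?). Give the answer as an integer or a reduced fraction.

1. [ext C1·C2]  r_C2² + (32/3)r_C2 − 272 = 0  ⇒  r_C2 = 12 (r>0 drops 1)

12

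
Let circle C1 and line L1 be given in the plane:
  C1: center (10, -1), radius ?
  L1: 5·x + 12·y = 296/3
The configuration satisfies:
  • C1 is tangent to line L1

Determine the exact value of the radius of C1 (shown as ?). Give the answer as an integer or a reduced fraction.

14/3

1. [C1‖L1]  r_C1² − 196/9 = 0  ⇒  r_C1 = 14/3 (r>0 drops 1)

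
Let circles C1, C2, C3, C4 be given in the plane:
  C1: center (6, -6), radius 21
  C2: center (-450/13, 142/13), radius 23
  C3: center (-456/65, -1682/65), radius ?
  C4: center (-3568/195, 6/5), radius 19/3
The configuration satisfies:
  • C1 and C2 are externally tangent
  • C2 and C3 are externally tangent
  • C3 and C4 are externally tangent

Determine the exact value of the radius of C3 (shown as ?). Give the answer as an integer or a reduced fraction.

1. [ext C2·C3]  r_C3² + 46r_C3 − 1587 = 0  ⇒  r_C3 = 23 (r>0 drops 1)
2. [ext C3·C4]  r_C3² + (38/3)r_C3 − 2461/3 = 0  ⇒  r_C3 = 23 (r>0 drops 1)

23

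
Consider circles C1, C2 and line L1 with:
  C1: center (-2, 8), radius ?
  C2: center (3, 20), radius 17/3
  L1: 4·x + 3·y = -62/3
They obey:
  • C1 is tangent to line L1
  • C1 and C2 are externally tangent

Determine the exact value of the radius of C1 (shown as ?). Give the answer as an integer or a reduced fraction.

22/3

1. [C1‖L1]  r_C1² − 484/9 = 0  ⇒  r_C1 = 22/3 (r>0 drops 1)
2. [ext C1·C2]  r_C1² + (34/3)r_C1 − 1232/9 = 0  ⇒  r_C1 = 22/3 (r>0 drops 1)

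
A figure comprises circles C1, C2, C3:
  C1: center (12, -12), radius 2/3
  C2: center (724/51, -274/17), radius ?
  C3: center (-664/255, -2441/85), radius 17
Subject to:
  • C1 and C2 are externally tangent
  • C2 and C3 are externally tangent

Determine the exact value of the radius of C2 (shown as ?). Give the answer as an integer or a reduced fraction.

4

1. [ext C1·C2]  r_C2² + (4/3)r_C2 − 64/3 = 0  ⇒  r_C2 = 4 (r>0 drops 1)
2. [ext C2·C3]  r_C2² + 34r_C2 − 152 = 0  ⇒  r_C2 = 4 (r>0 drops 1)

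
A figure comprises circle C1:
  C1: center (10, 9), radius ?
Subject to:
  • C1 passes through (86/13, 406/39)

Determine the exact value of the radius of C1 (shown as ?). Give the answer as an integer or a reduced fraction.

1. [C1∋P]  r_C1² − 121/9 = 0  ⇒  r_C1 = 11/3 (r>0 drops 1)

11/3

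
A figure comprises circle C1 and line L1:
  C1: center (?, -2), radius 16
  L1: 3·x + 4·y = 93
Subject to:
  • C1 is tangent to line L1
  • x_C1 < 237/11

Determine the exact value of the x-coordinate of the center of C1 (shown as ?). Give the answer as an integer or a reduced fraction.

7

1. [C1‖L1]  x_C1² − (202/3)x_C1 + 1267/3 = 0  ⇒  x_C1 = 7 or 181/3
2. given x_C1 < 237/11: keep 7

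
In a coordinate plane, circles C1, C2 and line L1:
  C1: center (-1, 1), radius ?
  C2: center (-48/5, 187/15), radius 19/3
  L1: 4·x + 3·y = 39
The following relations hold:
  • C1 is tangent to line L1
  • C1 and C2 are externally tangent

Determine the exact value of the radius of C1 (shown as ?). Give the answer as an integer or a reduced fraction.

8

1. [C1‖L1]  r_C1² − 64 = 0  ⇒  r_C1 = 8 (r>0 drops 1)
2. [ext C1·C2]  r_C1² + (38/3)r_C1 − 496/3 = 0  ⇒  r_C1 = 8 (r>0 drops 1)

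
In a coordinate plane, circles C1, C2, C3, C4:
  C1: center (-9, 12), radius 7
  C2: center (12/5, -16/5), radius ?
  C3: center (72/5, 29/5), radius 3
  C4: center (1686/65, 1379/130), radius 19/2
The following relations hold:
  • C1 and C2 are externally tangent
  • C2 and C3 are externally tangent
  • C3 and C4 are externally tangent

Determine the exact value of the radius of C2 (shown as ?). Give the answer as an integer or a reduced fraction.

1. [ext C1·C2]  r_C2² + 14r_C2 − 312 = 0  ⇒  r_C2 = 12 (r>0 drops 1)
2. [ext C2·C3]  r_C2² + 6r_C2 − 216 = 0  ⇒  r_C2 = 12 (r>0 drops 1)

12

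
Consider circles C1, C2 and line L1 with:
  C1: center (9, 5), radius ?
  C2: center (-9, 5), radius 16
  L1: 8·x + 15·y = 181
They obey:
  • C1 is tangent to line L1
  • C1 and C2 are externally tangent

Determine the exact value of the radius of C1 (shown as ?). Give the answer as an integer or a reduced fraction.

1. [C1‖L1]  r_C1² − 4 = 0  ⇒  r_C1 = 2 (r>0 drops 1)
2. [ext C1·C2]  r_C1² + 32r_C1 − 68 = 0  ⇒  r_C1 = 2 (r>0 drops 1)

2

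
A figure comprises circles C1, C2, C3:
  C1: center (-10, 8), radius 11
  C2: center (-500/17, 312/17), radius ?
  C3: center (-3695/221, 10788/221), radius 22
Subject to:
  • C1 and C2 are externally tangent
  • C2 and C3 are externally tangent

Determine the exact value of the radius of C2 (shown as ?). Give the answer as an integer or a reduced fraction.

11

1. [ext C1·C2]  r_C2² + 22r_C2 − 363 = 0  ⇒  r_C2 = 11 (r>0 drops 1)
2. [ext C2·C3]  r_C2² + 44r_C2 − 605 = 0  ⇒  r_C2 = 11 (r>0 drops 1)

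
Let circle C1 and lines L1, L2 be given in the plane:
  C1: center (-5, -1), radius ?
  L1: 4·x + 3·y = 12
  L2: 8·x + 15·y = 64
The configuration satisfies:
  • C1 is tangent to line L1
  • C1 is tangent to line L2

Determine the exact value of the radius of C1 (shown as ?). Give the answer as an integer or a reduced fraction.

7

1. [C1‖L1]  r_C1² − 49 = 0  ⇒  r_C1 = 7 (r>0 drops 1)
2. [C1‖L2]  r_C1² − 49 = 0  ⇒  r_C1 = 7 (r>0 drops 1)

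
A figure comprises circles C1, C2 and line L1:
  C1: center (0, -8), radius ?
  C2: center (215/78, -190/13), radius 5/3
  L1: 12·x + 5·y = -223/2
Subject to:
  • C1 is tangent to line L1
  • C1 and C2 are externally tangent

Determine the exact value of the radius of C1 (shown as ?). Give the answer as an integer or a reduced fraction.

1. [C1‖L1]  r_C1² − 121/4 = 0  ⇒  r_C1 = 11/2 (r>0 drops 1)
2. [ext C1·C2]  r_C1² + (10/3)r_C1 − 583/12 = 0  ⇒  r_C1 = 11/2 (r>0 drops 1)

11/2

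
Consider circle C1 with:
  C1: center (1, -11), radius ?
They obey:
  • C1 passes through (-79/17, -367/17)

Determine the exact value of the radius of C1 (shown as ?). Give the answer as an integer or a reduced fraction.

1. [C1∋P]  r_C1² − 144 = 0  ⇒  r_C1 = 12 (r>0 drops 1)

12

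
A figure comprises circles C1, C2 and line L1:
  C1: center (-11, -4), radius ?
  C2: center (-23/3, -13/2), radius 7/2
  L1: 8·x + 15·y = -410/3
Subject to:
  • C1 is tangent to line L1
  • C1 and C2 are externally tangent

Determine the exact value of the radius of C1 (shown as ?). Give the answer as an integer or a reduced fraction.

2/3

1. [C1‖L1]  r_C1² − 4/9 = 0  ⇒  r_C1 = 2/3 (r>0 drops 1)
2. [ext C1·C2]  r_C1² + 7r_C1 − 46/9 = 0  ⇒  r_C1 = 2/3 (r>0 drops 1)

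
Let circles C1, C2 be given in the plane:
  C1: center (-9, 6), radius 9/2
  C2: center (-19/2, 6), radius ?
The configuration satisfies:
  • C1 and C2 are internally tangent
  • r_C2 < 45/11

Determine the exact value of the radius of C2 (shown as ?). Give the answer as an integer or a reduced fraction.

1. [int C1,C2]  r_C2² − 9r_C2 + 20 = 0  ⇒  r_C2 = 4 or 5
2. given r_C2 < 45/11: keep 4

4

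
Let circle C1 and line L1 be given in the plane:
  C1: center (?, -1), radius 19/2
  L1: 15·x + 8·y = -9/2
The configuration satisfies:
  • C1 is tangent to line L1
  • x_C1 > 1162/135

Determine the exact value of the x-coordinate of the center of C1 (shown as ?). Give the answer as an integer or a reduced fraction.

11

1. [C1‖L1]  x_C1² − (7/15)x_C1 − 1738/15 = 0  ⇒  x_C1 = -158/15 or 11
2. given x_C1 > 1162/135: keep 11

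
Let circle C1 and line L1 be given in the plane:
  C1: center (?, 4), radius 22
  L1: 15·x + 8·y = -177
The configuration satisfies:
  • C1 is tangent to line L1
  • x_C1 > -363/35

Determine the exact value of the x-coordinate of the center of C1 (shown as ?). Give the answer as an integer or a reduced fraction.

1. [C1‖L1]  x_C1² + (418/15)x_C1 − 6413/15 = 0  ⇒  x_C1 = -583/15 or 11
2. given x_C1 > -363/35: keep 11

11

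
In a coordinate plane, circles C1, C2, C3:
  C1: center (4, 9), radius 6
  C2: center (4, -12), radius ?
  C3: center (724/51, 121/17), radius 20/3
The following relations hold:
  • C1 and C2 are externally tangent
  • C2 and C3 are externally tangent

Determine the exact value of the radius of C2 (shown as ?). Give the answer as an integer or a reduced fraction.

1. [ext C1·C2]  r_C2² + 12r_C2 − 405 = 0  ⇒  r_C2 = 15 (r>0 drops 1)
2. [ext C2·C3]  r_C2² + (40/3)r_C2 − 425 = 0  ⇒  r_C2 = 15 (r>0 drops 1)

15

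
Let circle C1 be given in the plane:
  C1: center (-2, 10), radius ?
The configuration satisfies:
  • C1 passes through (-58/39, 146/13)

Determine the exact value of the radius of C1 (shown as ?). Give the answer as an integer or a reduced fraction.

4/3

1. [C1∋P]  r_C1² − 16/9 = 0  ⇒  r_C1 = 4/3 (r>0 drops 1)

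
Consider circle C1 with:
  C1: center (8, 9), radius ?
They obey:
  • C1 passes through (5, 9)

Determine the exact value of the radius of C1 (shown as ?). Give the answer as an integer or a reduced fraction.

3

1. [C1∋P]  r_C1² − 9 = 0  ⇒  r_C1 = 3 (r>0 drops 1)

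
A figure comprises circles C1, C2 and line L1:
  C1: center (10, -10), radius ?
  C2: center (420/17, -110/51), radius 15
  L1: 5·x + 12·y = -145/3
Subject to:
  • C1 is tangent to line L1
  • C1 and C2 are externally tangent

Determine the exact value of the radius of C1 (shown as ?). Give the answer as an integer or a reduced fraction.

1. [C1‖L1]  r_C1² − 25/9 = 0  ⇒  r_C1 = 5/3 (r>0 drops 1)
2. [ext C1·C2]  r_C1² + 30r_C1 − 475/9 = 0  ⇒  r_C1 = 5/3 (r>0 drops 1)

5/3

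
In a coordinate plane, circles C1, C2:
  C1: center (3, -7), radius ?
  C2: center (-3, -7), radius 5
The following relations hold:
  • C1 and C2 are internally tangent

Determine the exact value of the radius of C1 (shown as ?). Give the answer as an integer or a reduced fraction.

1. [int C1,C2]  r_C1² − 10r_C1 − 11 = 0  ⇒  r_C1 = 11 (r>0 drops 1)

11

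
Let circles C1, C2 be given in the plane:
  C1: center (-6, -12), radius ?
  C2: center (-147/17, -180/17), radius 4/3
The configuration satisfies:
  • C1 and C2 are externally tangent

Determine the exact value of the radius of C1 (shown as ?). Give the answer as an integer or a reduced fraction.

5/3

1. [ext C1·C2]  r_C1² + (8/3)r_C1 − 65/9 = 0  ⇒  r_C1 = 5/3 (r>0 drops 1)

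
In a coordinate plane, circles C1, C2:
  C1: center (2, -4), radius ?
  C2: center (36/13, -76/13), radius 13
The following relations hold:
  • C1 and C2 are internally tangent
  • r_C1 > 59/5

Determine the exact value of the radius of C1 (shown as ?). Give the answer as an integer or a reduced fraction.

1. [int C1,C2]  r_C1² − 26r_C1 + 165 = 0  ⇒  r_C1 = 11 or 15
2. given r_C1 > 59/5: keep 15

15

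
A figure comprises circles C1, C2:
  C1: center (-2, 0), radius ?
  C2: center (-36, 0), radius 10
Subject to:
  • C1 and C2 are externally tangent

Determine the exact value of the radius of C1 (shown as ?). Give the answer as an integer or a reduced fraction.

1. [ext C1·C2]  r_C1² + 20r_C1 − 1056 = 0  ⇒  r_C1 = 24 (r>0 drops 1)

24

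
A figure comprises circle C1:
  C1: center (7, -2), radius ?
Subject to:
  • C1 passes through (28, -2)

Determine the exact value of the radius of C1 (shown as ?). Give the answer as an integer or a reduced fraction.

21

1. [C1∋P]  r_C1² − 441 = 0  ⇒  r_C1 = 21 (r>0 drops 1)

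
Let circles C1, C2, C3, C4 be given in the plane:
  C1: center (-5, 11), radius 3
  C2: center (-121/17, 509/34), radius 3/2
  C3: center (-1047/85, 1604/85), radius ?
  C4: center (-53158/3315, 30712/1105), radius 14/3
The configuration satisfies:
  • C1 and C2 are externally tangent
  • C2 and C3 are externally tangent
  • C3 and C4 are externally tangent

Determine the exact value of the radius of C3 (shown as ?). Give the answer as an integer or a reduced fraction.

5

1. [ext C2·C3]  r_C3² + 3r_C3 − 40 = 0  ⇒  r_C3 = 5 (r>0 drops 1)
2. [ext C3·C4]  r_C3² + (28/3)r_C3 − 215/3 = 0  ⇒  r_C3 = 5 (r>0 drops 1)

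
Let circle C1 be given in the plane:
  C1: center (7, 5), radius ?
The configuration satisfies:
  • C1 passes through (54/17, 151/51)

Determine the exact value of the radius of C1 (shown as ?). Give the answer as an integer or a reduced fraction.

13/3

1. [C1∋P]  r_C1² − 169/9 = 0  ⇒  r_C1 = 13/3 (r>0 drops 1)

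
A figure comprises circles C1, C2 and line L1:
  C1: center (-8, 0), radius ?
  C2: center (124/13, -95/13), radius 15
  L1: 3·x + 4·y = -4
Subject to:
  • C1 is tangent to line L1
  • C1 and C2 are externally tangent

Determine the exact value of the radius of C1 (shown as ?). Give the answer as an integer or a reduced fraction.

1. [C1‖L1]  r_C1² − 16 = 0  ⇒  r_C1 = 4 (r>0 drops 1)
2. [ext C1·C2]  r_C1² + 30r_C1 − 136 = 0  ⇒  r_C1 = 4 (r>0 drops 1)

4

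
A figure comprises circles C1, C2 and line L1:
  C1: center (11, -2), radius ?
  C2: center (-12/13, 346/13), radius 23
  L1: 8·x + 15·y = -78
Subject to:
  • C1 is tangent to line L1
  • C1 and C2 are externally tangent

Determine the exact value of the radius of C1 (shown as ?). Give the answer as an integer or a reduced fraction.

1. [C1‖L1]  r_C1² − 64 = 0  ⇒  r_C1 = 8 (r>0 drops 1)
2. [ext C1·C2]  r_C1² + 46r_C1 − 432 = 0  ⇒  r_C1 = 8 (r>0 drops 1)

8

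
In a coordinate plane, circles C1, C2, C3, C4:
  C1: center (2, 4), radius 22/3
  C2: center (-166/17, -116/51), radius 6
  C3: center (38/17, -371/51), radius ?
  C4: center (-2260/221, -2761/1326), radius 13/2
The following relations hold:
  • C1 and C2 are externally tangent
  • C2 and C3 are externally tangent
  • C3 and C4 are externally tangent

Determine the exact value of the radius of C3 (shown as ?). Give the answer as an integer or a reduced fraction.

1. [ext C2·C3]  r_C3² + 12r_C3 − 133 = 0  ⇒  r_C3 = 7 (r>0 drops 1)
2. [ext C3·C4]  r_C3² + 13r_C3 − 140 = 0  ⇒  r_C3 = 7 (r>0 drops 1)

7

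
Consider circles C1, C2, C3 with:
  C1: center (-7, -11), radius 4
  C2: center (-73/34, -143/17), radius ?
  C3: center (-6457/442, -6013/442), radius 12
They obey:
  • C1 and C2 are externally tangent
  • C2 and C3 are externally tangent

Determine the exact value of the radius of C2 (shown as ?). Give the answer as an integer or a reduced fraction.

3/2

1. [ext C1·C2]  r_C2² + 8r_C2 − 57/4 = 0  ⇒  r_C2 = 3/2 (r>0 drops 1)
2. [ext C2·C3]  r_C2² + 24r_C2 − 153/4 = 0  ⇒  r_C2 = 3/2 (r>0 drops 1)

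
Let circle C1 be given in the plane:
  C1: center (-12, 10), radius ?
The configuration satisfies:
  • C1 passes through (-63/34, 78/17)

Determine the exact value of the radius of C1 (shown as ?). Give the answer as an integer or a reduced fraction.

23/2

1. [C1∋P]  r_C1² − 529/4 = 0  ⇒  r_C1 = 23/2 (r>0 drops 1)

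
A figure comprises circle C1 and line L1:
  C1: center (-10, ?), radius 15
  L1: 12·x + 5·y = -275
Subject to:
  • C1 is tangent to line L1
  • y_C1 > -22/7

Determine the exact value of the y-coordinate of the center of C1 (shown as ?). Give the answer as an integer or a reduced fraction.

8

1. [C1‖L1]  y_C1² + 62y_C1 − 560 = 0  ⇒  y_C1 = -70 or 8
2. given y_C1 > -22/7: keep 8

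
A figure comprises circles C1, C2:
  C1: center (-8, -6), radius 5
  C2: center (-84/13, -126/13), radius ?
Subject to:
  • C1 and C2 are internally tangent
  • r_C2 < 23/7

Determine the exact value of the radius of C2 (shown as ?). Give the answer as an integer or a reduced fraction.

1

1. [int C1,C2]  r_C2² − 10r_C2 + 9 = 0  ⇒  r_C2 = 1 or 9
2. given r_C2 < 23/7: keep 1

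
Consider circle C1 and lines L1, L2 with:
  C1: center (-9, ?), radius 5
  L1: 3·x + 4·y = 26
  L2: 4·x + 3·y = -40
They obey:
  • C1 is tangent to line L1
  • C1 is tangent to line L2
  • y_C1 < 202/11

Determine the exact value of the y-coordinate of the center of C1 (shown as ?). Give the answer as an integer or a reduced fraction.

7

1. [C1‖L1]  y_C1² − (53/2)y_C1 + 273/2 = 0  ⇒  y_C1 = 7 or 39/2
2. [C1‖L2]  y_C1² + (8/3)y_C1 − 203/3 = 0  ⇒  y_C1 = -29/3 or 7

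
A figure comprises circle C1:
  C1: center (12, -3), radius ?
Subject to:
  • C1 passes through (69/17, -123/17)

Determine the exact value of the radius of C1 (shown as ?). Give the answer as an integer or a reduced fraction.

1. [C1∋P]  r_C1² − 81 = 0  ⇒  r_C1 = 9 (r>0 drops 1)

9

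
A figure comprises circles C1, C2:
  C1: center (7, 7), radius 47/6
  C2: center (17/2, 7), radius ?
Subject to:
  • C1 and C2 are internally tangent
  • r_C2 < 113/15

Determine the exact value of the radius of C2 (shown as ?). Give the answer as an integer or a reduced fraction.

1. [int C1,C2]  r_C2² − (47/3)r_C2 + 532/9 = 0  ⇒  r_C2 = 19/3 or 28/3
2. given r_C2 < 113/15: keep 19/3

19/3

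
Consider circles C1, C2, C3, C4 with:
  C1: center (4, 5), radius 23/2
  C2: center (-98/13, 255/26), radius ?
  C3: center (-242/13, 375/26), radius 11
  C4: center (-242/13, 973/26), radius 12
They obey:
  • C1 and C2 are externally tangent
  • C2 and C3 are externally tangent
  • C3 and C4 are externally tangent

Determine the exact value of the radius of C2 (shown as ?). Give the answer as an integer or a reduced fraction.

1. [ext C1·C2]  r_C2² + 23r_C2 − 24 = 0  ⇒  r_C2 = 1 (r>0 drops 1)
2. [ext C2·C3]  r_C2² + 22r_C2 − 23 = 0  ⇒  r_C2 = 1 (r>0 drops 1)

1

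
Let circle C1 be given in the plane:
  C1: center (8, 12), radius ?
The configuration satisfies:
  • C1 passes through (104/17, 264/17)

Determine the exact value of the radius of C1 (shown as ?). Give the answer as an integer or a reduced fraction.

4

1. [C1∋P]  r_C1² − 16 = 0  ⇒  r_C1 = 4 (r>0 drops 1)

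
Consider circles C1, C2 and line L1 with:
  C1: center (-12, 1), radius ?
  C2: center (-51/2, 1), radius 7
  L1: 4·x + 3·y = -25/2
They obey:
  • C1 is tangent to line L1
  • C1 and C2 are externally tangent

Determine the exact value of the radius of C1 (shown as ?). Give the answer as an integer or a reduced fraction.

13/2

1. [C1‖L1]  r_C1² − 169/4 = 0  ⇒  r_C1 = 13/2 (r>0 drops 1)
2. [ext C1·C2]  r_C1² + 14r_C1 − 533/4 = 0  ⇒  r_C1 = 13/2 (r>0 drops 1)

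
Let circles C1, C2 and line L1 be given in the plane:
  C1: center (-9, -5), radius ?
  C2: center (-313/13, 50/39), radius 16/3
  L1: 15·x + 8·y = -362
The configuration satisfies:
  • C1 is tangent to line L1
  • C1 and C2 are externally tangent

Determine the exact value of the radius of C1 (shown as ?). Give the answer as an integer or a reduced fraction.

1. [C1‖L1]  r_C1² − 121 = 0  ⇒  r_C1 = 11 (r>0 drops 1)
2. [ext C1·C2]  r_C1² + (32/3)r_C1 − 715/3 = 0  ⇒  r_C1 = 11 (r>0 drops 1)

11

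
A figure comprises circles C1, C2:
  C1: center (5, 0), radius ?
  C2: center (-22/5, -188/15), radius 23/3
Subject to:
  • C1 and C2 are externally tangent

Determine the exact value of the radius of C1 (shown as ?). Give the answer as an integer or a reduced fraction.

8

1. [ext C1·C2]  r_C1² + (46/3)r_C1 − 560/3 = 0  ⇒  r_C1 = 8 (r>0 drops 1)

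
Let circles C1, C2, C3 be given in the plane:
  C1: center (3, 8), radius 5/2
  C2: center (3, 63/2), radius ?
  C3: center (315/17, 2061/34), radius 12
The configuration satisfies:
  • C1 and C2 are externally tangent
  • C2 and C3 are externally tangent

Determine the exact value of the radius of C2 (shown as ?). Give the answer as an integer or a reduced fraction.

1. [ext C1·C2]  r_C2² + 5r_C2 − 546 = 0  ⇒  r_C2 = 21 (r>0 drops 1)
2. [ext C2·C3]  r_C2² + 24r_C2 − 945 = 0  ⇒  r_C2 = 21 (r>0 drops 1)

21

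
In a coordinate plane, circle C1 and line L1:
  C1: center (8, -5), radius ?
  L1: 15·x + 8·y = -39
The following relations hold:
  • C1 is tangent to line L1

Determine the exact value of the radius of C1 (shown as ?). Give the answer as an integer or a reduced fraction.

7

1. [C1‖L1]  r_C1² − 49 = 0  ⇒  r_C1 = 7 (r>0 drops 1)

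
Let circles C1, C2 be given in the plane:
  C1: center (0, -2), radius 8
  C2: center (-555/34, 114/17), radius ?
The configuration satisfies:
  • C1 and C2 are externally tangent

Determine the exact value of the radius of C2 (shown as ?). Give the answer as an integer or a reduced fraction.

1. [ext C1·C2]  r_C2² + 16r_C2 − 1113/4 = 0  ⇒  r_C2 = 21/2 (r>0 drops 1)

21/2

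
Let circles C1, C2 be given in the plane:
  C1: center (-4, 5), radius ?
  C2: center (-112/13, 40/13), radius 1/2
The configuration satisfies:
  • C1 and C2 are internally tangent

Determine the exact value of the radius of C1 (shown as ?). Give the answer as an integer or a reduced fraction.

1. [int C1,C2]  r_C1² − 1r_C1 − 99/4 = 0  ⇒  r_C1 = 11/2 (r>0 drops 1)

11/2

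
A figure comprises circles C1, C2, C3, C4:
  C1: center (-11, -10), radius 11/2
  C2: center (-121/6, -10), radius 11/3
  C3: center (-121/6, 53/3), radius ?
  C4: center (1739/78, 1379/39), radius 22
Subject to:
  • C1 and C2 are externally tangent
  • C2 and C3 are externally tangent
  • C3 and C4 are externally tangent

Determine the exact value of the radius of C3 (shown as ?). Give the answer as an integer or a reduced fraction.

1. [ext C2·C3]  r_C3² + (22/3)r_C3 − 752 = 0  ⇒  r_C3 = 24 (r>0 drops 1)
2. [ext C3·C4]  r_C3² + 44r_C3 − 1632 = 0  ⇒  r_C3 = 24 (r>0 drops 1)

24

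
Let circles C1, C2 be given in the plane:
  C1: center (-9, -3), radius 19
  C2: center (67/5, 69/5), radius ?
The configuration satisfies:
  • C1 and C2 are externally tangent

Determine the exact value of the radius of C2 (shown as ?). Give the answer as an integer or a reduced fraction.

1. [ext C1·C2]  r_C2² + 38r_C2 − 423 = 0  ⇒  r_C2 = 9 (r>0 drops 1)

9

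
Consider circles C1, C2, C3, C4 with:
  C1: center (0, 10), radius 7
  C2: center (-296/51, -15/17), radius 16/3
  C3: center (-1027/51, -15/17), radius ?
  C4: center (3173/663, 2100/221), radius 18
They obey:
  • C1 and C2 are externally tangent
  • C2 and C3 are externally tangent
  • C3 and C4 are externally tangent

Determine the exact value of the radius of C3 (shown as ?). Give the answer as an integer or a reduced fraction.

1. [ext C2·C3]  r_C3² + (32/3)r_C3 − 177 = 0  ⇒  r_C3 = 9 (r>0 drops 1)
2. [ext C3·C4]  r_C3² + 36r_C3 − 405 = 0  ⇒  r_C3 = 9 (r>0 drops 1)

9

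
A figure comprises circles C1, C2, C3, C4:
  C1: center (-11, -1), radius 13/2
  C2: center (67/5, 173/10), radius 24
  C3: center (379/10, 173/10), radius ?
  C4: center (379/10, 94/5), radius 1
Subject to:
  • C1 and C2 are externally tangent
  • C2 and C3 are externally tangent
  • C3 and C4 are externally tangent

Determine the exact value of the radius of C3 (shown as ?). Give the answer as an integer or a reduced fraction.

1. [ext C2·C3]  r_C3² + 48r_C3 − 97/4 = 0  ⇒  r_C3 = 1/2 (r>0 drops 1)
2. [ext C3·C4]  r_C3² + 2r_C3 − 5/4 = 0  ⇒  r_C3 = 1/2 (r>0 drops 1)

1/2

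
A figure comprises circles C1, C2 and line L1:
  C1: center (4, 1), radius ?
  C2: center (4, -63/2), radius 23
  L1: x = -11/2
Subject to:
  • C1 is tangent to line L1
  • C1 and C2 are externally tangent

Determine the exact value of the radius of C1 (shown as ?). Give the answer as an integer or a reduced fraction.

19/2

1. [C1‖L1]  r_C1² − 361/4 = 0  ⇒  r_C1 = 19/2 (r>0 drops 1)
2. [ext C1·C2]  r_C1² + 46r_C1 − 2109/4 = 0  ⇒  r_C1 = 19/2 (r>0 drops 1)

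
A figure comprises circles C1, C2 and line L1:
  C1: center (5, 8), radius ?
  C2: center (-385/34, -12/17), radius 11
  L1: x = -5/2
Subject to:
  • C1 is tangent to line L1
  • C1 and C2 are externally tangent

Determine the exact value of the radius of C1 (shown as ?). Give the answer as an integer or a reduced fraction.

15/2

1. [C1‖L1]  r_C1² − 225/4 = 0  ⇒  r_C1 = 15/2 (r>0 drops 1)
2. [ext C1·C2]  r_C1² + 22r_C1 − 885/4 = 0  ⇒  r_C1 = 15/2 (r>0 drops 1)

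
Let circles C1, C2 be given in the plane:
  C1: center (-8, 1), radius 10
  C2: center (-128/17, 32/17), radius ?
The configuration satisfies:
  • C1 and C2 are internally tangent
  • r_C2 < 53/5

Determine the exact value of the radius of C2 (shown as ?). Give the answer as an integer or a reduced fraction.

1. [int C1,C2]  r_C2² − 20r_C2 + 99 = 0  ⇒  r_C2 = 9 or 11
2. given r_C2 < 53/5: keep 9

9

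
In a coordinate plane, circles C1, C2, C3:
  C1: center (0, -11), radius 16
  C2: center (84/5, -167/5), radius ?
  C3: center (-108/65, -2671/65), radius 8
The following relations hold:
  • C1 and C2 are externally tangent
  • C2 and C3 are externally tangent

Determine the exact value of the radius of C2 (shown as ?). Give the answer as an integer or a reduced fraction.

1. [ext C1·C2]  r_C2² + 32r_C2 − 528 = 0  ⇒  r_C2 = 12 (r>0 drops 1)
2. [ext C2·C3]  r_C2² + 16r_C2 − 336 = 0  ⇒  r_C2 = 12 (r>0 drops 1)

12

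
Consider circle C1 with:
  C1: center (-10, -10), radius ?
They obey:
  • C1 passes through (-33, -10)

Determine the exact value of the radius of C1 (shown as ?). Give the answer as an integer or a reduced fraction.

1. [C1∋P]  r_C1² − 529 = 0  ⇒  r_C1 = 23 (r>0 drops 1)

23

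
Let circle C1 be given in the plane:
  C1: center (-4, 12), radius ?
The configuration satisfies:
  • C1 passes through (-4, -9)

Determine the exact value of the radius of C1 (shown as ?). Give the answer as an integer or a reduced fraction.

1. [C1∋P]  r_C1² − 441 = 0  ⇒  r_C1 = 21 (r>0 drops 1)

21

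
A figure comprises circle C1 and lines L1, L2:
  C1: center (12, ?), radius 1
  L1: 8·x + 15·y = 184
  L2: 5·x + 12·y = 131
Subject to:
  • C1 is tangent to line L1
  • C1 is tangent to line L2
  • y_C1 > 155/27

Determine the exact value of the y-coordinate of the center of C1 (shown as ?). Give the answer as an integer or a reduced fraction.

7

1. [C1‖L1]  y_C1² − (176/15)y_C1 + 497/15 = 0  ⇒  y_C1 = 71/15 or 7
2. [C1‖L2]  y_C1² − (71/6)y_C1 + 203/6 = 0  ⇒  y_C1 = 29/6 or 7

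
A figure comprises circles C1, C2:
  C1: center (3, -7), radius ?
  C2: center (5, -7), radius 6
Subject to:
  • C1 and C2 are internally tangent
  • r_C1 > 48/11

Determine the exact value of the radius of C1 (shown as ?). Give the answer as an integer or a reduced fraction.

8

1. [int C1,C2]  r_C1² − 12r_C1 + 32 = 0  ⇒  r_C1 = 4 or 8
2. given r_C1 > 48/11: keep 8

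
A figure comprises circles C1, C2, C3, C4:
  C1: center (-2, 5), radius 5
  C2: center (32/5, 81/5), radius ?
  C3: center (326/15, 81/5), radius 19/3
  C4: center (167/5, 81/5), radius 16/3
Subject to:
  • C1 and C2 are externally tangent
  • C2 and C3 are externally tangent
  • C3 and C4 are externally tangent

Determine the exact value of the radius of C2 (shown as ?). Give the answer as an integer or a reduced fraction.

9

1. [ext C1·C2]  r_C2² + 10r_C2 − 171 = 0  ⇒  r_C2 = 9 (r>0 drops 1)
2. [ext C2·C3]  r_C2² + (38/3)r_C2 − 195 = 0  ⇒  r_C2 = 9 (r>0 drops 1)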